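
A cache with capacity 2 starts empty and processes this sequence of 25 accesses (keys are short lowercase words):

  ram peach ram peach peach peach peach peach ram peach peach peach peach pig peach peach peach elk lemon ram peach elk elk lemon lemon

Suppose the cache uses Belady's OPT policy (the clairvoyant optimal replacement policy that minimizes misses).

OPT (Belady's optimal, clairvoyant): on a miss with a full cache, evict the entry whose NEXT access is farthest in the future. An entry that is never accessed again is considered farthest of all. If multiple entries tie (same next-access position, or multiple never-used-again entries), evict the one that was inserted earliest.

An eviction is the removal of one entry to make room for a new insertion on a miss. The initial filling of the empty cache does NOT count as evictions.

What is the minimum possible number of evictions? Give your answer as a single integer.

OPT (Belady) simulation (capacity=2):
  1. access ram: MISS. Cache: [ram]
  2. access peach: MISS. Cache: [ram peach]
  3. access ram: HIT. Next use of ram: step 9. Cache: [ram peach]
  4. access peach: HIT. Next use of peach: step 5. Cache: [ram peach]
  5. access peach: HIT. Next use of peach: step 6. Cache: [ram peach]
  6. access peach: HIT. Next use of peach: step 7. Cache: [ram peach]
  7. access peach: HIT. Next use of peach: step 8. Cache: [ram peach]
  8. access peach: HIT. Next use of peach: step 10. Cache: [ram peach]
  9. access ram: HIT. Next use of ram: step 20. Cache: [ram peach]
  10. access peach: HIT. Next use of peach: step 11. Cache: [ram peach]
  11. access peach: HIT. Next use of peach: step 12. Cache: [ram peach]
  12. access peach: HIT. Next use of peach: step 13. Cache: [ram peach]
  13. access peach: HIT. Next use of peach: step 15. Cache: [ram peach]
  14. access pig: MISS, evict ram (next use: step 20). Cache: [peach pig]
  15. access peach: HIT. Next use of peach: step 16. Cache: [peach pig]
  16. access peach: HIT. Next use of peach: step 17. Cache: [peach pig]
  17. access peach: HIT. Next use of peach: step 21. Cache: [peach pig]
  18. access elk: MISS, evict pig (next use: never). Cache: [peach elk]
  19. access lemon: MISS, evict elk (next use: step 22). Cache: [peach lemon]
  20. access ram: MISS, evict lemon (next use: step 24). Cache: [peach ram]
  21. access peach: HIT. Next use of peach: never. Cache: [peach ram]
  22. access elk: MISS, evict peach (next use: never). Cache: [ram elk]
  23. access elk: HIT. Next use of elk: never. Cache: [ram elk]
  24. access lemon: MISS, evict ram (next use: never). Cache: [elk lemon]
  25. access lemon: HIT. Next use of lemon: never. Cache: [elk lemon]
Total: 17 hits, 8 misses, 6 evictions

Answer: 6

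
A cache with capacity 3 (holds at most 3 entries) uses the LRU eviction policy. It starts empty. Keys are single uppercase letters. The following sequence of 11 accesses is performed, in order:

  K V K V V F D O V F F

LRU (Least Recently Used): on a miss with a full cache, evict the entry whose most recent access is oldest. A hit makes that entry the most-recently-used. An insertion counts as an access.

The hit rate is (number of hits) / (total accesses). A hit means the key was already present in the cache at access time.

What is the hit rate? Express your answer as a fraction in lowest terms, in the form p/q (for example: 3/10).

LRU simulation (capacity=3):
  1. access K: MISS. Cache (LRU->MRU): [K]
  2. access V: MISS. Cache (LRU->MRU): [K V]
  3. access K: HIT. Cache (LRU->MRU): [V K]
  4. access V: HIT. Cache (LRU->MRU): [K V]
  5. access V: HIT. Cache (LRU->MRU): [K V]
  6. access F: MISS. Cache (LRU->MRU): [K V F]
  7. access D: MISS, evict K. Cache (LRU->MRU): [V F D]
  8. access O: MISS, evict V. Cache (LRU->MRU): [F D O]
  9. access V: MISS, evict F. Cache (LRU->MRU): [D O V]
  10. access F: MISS, evict D. Cache (LRU->MRU): [O V F]
  11. access F: HIT. Cache (LRU->MRU): [O V F]
Total: 4 hits, 7 misses, 4 evictions

Hit rate = 4/11

Answer: 4/11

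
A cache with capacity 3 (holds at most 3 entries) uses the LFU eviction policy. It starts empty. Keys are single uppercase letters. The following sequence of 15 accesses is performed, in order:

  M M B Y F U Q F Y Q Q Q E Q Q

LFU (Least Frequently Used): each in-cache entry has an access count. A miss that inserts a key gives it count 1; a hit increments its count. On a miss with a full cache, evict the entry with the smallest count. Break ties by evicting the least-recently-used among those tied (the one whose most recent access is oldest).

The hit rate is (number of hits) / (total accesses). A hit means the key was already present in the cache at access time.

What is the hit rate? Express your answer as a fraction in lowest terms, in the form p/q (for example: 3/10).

Answer: 1/3

Derivation:
LFU simulation (capacity=3):
  1. access M: MISS. Cache: [M(c=1)]
  2. access M: HIT, count now 2. Cache: [M(c=2)]
  3. access B: MISS. Cache: [B(c=1) M(c=2)]
  4. access Y: MISS. Cache: [B(c=1) Y(c=1) M(c=2)]
  5. access F: MISS, evict B(c=1). Cache: [Y(c=1) F(c=1) M(c=2)]
  6. access U: MISS, evict Y(c=1). Cache: [F(c=1) U(c=1) M(c=2)]
  7. access Q: MISS, evict F(c=1). Cache: [U(c=1) Q(c=1) M(c=2)]
  8. access F: MISS, evict U(c=1). Cache: [Q(c=1) F(c=1) M(c=2)]
  9. access Y: MISS, evict Q(c=1). Cache: [F(c=1) Y(c=1) M(c=2)]
  10. access Q: MISS, evict F(c=1). Cache: [Y(c=1) Q(c=1) M(c=2)]
  11. access Q: HIT, count now 2. Cache: [Y(c=1) M(c=2) Q(c=2)]
  12. access Q: HIT, count now 3. Cache: [Y(c=1) M(c=2) Q(c=3)]
  13. access E: MISS, evict Y(c=1). Cache: [E(c=1) M(c=2) Q(c=3)]
  14. access Q: HIT, count now 4. Cache: [E(c=1) M(c=2) Q(c=4)]
  15. access Q: HIT, count now 5. Cache: [E(c=1) M(c=2) Q(c=5)]
Total: 5 hits, 10 misses, 7 evictions

Hit rate = 5/15 = 1/3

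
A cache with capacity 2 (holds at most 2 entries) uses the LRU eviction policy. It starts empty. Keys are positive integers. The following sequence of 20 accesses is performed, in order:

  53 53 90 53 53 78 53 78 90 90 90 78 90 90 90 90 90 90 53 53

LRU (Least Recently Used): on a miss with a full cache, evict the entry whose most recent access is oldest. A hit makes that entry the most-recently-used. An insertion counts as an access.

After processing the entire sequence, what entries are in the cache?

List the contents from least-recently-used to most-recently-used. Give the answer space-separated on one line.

LRU simulation (capacity=2):
  1. access 53: MISS. Cache (LRU->MRU): [53]
  2. access 53: HIT. Cache (LRU->MRU): [53]
  3. access 90: MISS. Cache (LRU->MRU): [53 90]
  4. access 53: HIT. Cache (LRU->MRU): [90 53]
  5. access 53: HIT. Cache (LRU->MRU): [90 53]
  6. access 78: MISS, evict 90. Cache (LRU->MRU): [53 78]
  7. access 53: HIT. Cache (LRU->MRU): [78 53]
  8. access 78: HIT. Cache (LRU->MRU): [53 78]
  9. access 90: MISS, evict 53. Cache (LRU->MRU): [78 90]
  10. access 90: HIT. Cache (LRU->MRU): [78 90]
  11. access 90: HIT. Cache (LRU->MRU): [78 90]
  12. access 78: HIT. Cache (LRU->MRU): [90 78]
  13. access 90: HIT. Cache (LRU->MRU): [78 90]
  14. access 90: HIT. Cache (LRU->MRU): [78 90]
  15. access 90: HIT. Cache (LRU->MRU): [78 90]
  16. access 90: HIT. Cache (LRU->MRU): [78 90]
  17. access 90: HIT. Cache (LRU->MRU): [78 90]
  18. access 90: HIT. Cache (LRU->MRU): [78 90]
  19. access 53: MISS, evict 78. Cache (LRU->MRU): [90 53]
  20. access 53: HIT. Cache (LRU->MRU): [90 53]
Total: 15 hits, 5 misses, 3 evictions

Answer: 90 53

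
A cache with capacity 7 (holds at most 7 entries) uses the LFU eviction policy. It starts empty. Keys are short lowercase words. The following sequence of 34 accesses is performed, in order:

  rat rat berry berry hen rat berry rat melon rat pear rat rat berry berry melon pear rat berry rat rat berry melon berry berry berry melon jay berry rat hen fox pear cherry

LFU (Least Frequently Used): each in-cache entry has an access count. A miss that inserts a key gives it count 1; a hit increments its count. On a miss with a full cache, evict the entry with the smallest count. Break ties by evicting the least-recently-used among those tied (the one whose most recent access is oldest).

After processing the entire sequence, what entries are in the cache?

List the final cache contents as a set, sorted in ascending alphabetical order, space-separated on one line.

LFU simulation (capacity=7):
  1. access rat: MISS. Cache: [rat(c=1)]
  2. access rat: HIT, count now 2. Cache: [rat(c=2)]
  3. access berry: MISS. Cache: [berry(c=1) rat(c=2)]
  4. access berry: HIT, count now 2. Cache: [rat(c=2) berry(c=2)]
  5. access hen: MISS. Cache: [hen(c=1) rat(c=2) berry(c=2)]
  6. access rat: HIT, count now 3. Cache: [hen(c=1) berry(c=2) rat(c=3)]
  7. access berry: HIT, count now 3. Cache: [hen(c=1) rat(c=3) berry(c=3)]
  8. access rat: HIT, count now 4. Cache: [hen(c=1) berry(c=3) rat(c=4)]
  9. access melon: MISS. Cache: [hen(c=1) melon(c=1) berry(c=3) rat(c=4)]
  10. access rat: HIT, count now 5. Cache: [hen(c=1) melon(c=1) berry(c=3) rat(c=5)]
  11. access pear: MISS. Cache: [hen(c=1) melon(c=1) pear(c=1) berry(c=3) rat(c=5)]
  12. access rat: HIT, count now 6. Cache: [hen(c=1) melon(c=1) pear(c=1) berry(c=3) rat(c=6)]
  13. access rat: HIT, count now 7. Cache: [hen(c=1) melon(c=1) pear(c=1) berry(c=3) rat(c=7)]
  14. access berry: HIT, count now 4. Cache: [hen(c=1) melon(c=1) pear(c=1) berry(c=4) rat(c=7)]
  15. access berry: HIT, count now 5. Cache: [hen(c=1) melon(c=1) pear(c=1) berry(c=5) rat(c=7)]
  16. access melon: HIT, count now 2. Cache: [hen(c=1) pear(c=1) melon(c=2) berry(c=5) rat(c=7)]
  17. access pear: HIT, count now 2. Cache: [hen(c=1) melon(c=2) pear(c=2) berry(c=5) rat(c=7)]
  18. access rat: HIT, count now 8. Cache: [hen(c=1) melon(c=2) pear(c=2) berry(c=5) rat(c=8)]
  19. access berry: HIT, count now 6. Cache: [hen(c=1) melon(c=2) pear(c=2) berry(c=6) rat(c=8)]
  20. access rat: HIT, count now 9. Cache: [hen(c=1) melon(c=2) pear(c=2) berry(c=6) rat(c=9)]
  21. access rat: HIT, count now 10. Cache: [hen(c=1) melon(c=2) pear(c=2) berry(c=6) rat(c=10)]
  22. access berry: HIT, count now 7. Cache: [hen(c=1) melon(c=2) pear(c=2) berry(c=7) rat(c=10)]
  23. access melon: HIT, count now 3. Cache: [hen(c=1) pear(c=2) melon(c=3) berry(c=7) rat(c=10)]
  24. access berry: HIT, count now 8. Cache: [hen(c=1) pear(c=2) melon(c=3) berry(c=8) rat(c=10)]
  25. access berry: HIT, count now 9. Cache: [hen(c=1) pear(c=2) melon(c=3) berry(c=9) rat(c=10)]
  26. access berry: HIT, count now 10. Cache: [hen(c=1) pear(c=2) melon(c=3) rat(c=10) berry(c=10)]
  27. access melon: HIT, count now 4. Cache: [hen(c=1) pear(c=2) melon(c=4) rat(c=10) berry(c=10)]
  28. access jay: MISS. Cache: [hen(c=1) jay(c=1) pear(c=2) melon(c=4) rat(c=10) berry(c=10)]
  29. access berry: HIT, count now 11. Cache: [hen(c=1) jay(c=1) pear(c=2) melon(c=4) rat(c=10) berry(c=11)]
  30. access rat: HIT, count now 11. Cache: [hen(c=1) jay(c=1) pear(c=2) melon(c=4) berry(c=11) rat(c=11)]
  31. access hen: HIT, count now 2. Cache: [jay(c=1) pear(c=2) hen(c=2) melon(c=4) berry(c=11) rat(c=11)]
  32. access fox: MISS. Cache: [jay(c=1) fox(c=1) pear(c=2) hen(c=2) melon(c=4) berry(c=11) rat(c=11)]
  33. access pear: HIT, count now 3. Cache: [jay(c=1) fox(c=1) hen(c=2) pear(c=3) melon(c=4) berry(c=11) rat(c=11)]
  34. access cherry: MISS, evict jay(c=1). Cache: [fox(c=1) cherry(c=1) hen(c=2) pear(c=3) melon(c=4) berry(c=11) rat(c=11)]
Total: 26 hits, 8 misses, 1 evictions

Answer: berry cherry fox hen melon pear rat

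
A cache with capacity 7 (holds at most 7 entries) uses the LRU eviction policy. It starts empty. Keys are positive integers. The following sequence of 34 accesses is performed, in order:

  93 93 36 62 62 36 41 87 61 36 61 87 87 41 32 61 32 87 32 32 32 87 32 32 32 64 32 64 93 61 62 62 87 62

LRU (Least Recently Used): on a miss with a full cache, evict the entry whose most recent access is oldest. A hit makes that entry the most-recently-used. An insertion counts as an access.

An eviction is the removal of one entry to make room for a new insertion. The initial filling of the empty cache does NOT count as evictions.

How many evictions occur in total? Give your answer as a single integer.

Answer: 3

Derivation:
LRU simulation (capacity=7):
  1. access 93: MISS. Cache (LRU->MRU): [93]
  2. access 93: HIT. Cache (LRU->MRU): [93]
  3. access 36: MISS. Cache (LRU->MRU): [93 36]
  4. access 62: MISS. Cache (LRU->MRU): [93 36 62]
  5. access 62: HIT. Cache (LRU->MRU): [93 36 62]
  6. access 36: HIT. Cache (LRU->MRU): [93 62 36]
  7. access 41: MISS. Cache (LRU->MRU): [93 62 36 41]
  8. access 87: MISS. Cache (LRU->MRU): [93 62 36 41 87]
  9. access 61: MISS. Cache (LRU->MRU): [93 62 36 41 87 61]
  10. access 36: HIT. Cache (LRU->MRU): [93 62 41 87 61 36]
  11. access 61: HIT. Cache (LRU->MRU): [93 62 41 87 36 61]
  12. access 87: HIT. Cache (LRU->MRU): [93 62 41 36 61 87]
  13. access 87: HIT. Cache (LRU->MRU): [93 62 41 36 61 87]
  14. access 41: HIT. Cache (LRU->MRU): [93 62 36 61 87 41]
  15. access 32: MISS. Cache (LRU->MRU): [93 62 36 61 87 41 32]
  16. access 61: HIT. Cache (LRU->MRU): [93 62 36 87 41 32 61]
  17. access 32: HIT. Cache (LRU->MRU): [93 62 36 87 41 61 32]
  18. access 87: HIT. Cache (LRU->MRU): [93 62 36 41 61 32 87]
  19. access 32: HIT. Cache (LRU->MRU): [93 62 36 41 61 87 32]
  20. access 32: HIT. Cache (LRU->MRU): [93 62 36 41 61 87 32]
  21. access 32: HIT. Cache (LRU->MRU): [93 62 36 41 61 87 32]
  22. access 87: HIT. Cache (LRU->MRU): [93 62 36 41 61 32 87]
  23. access 32: HIT. Cache (LRU->MRU): [93 62 36 41 61 87 32]
  24. access 32: HIT. Cache (LRU->MRU): [93 62 36 41 61 87 32]
  25. access 32: HIT. Cache (LRU->MRU): [93 62 36 41 61 87 32]
  26. access 64: MISS, evict 93. Cache (LRU->MRU): [62 36 41 61 87 32 64]
  27. access 32: HIT. Cache (LRU->MRU): [62 36 41 61 87 64 32]
  28. access 64: HIT. Cache (LRU->MRU): [62 36 41 61 87 32 64]
  29. access 93: MISS, evict 62. Cache (LRU->MRU): [36 41 61 87 32 64 93]
  30. access 61: HIT. Cache (LRU->MRU): [36 41 87 32 64 93 61]
  31. access 62: MISS, evict 36. Cache (LRU->MRU): [41 87 32 64 93 61 62]
  32. access 62: HIT. Cache (LRU->MRU): [41 87 32 64 93 61 62]
  33. access 87: HIT. Cache (LRU->MRU): [41 32 64 93 61 62 87]
  34. access 62: HIT. Cache (LRU->MRU): [41 32 64 93 61 87 62]
Total: 24 hits, 10 misses, 3 evictions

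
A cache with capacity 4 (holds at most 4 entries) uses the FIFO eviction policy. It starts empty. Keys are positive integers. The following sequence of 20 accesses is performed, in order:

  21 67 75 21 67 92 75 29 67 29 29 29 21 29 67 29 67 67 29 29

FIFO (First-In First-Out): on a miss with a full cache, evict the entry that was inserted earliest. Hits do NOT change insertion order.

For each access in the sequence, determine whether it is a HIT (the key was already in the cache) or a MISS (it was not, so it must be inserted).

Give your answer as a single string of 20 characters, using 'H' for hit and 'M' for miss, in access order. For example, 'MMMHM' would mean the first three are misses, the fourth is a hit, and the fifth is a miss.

FIFO simulation (capacity=4):
  1. access 21: MISS. Cache (old->new): [21]
  2. access 67: MISS. Cache (old->new): [21 67]
  3. access 75: MISS. Cache (old->new): [21 67 75]
  4. access 21: HIT. Cache (old->new): [21 67 75]
  5. access 67: HIT. Cache (old->new): [21 67 75]
  6. access 92: MISS. Cache (old->new): [21 67 75 92]
  7. access 75: HIT. Cache (old->new): [21 67 75 92]
  8. access 29: MISS, evict 21. Cache (old->new): [67 75 92 29]
  9. access 67: HIT. Cache (old->new): [67 75 92 29]
  10. access 29: HIT. Cache (old->new): [67 75 92 29]
  11. access 29: HIT. Cache (old->new): [67 75 92 29]
  12. access 29: HIT. Cache (old->new): [67 75 92 29]
  13. access 21: MISS, evict 67. Cache (old->new): [75 92 29 21]
  14. access 29: HIT. Cache (old->new): [75 92 29 21]
  15. access 67: MISS, evict 75. Cache (old->new): [92 29 21 67]
  16. access 29: HIT. Cache (old->new): [92 29 21 67]
  17. access 67: HIT. Cache (old->new): [92 29 21 67]
  18. access 67: HIT. Cache (old->new): [92 29 21 67]
  19. access 29: HIT. Cache (old->new): [92 29 21 67]
  20. access 29: HIT. Cache (old->new): [92 29 21 67]
Total: 13 hits, 7 misses, 3 evictions

Answer: MMMHHMHMHHHHMHMHHHHH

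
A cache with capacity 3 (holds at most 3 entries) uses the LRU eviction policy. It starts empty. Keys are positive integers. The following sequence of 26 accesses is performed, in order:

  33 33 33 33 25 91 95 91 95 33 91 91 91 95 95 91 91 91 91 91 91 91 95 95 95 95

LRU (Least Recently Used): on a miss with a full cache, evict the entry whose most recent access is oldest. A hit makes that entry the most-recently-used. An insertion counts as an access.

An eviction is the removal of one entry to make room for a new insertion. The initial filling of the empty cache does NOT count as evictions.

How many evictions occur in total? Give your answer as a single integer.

LRU simulation (capacity=3):
  1. access 33: MISS. Cache (LRU->MRU): [33]
  2. access 33: HIT. Cache (LRU->MRU): [33]
  3. access 33: HIT. Cache (LRU->MRU): [33]
  4. access 33: HIT. Cache (LRU->MRU): [33]
  5. access 25: MISS. Cache (LRU->MRU): [33 25]
  6. access 91: MISS. Cache (LRU->MRU): [33 25 91]
  7. access 95: MISS, evict 33. Cache (LRU->MRU): [25 91 95]
  8. access 91: HIT. Cache (LRU->MRU): [25 95 91]
  9. access 95: HIT. Cache (LRU->MRU): [25 91 95]
  10. access 33: MISS, evict 25. Cache (LRU->MRU): [91 95 33]
  11. access 91: HIT. Cache (LRU->MRU): [95 33 91]
  12. access 91: HIT. Cache (LRU->MRU): [95 33 91]
  13. access 91: HIT. Cache (LRU->MRU): [95 33 91]
  14. access 95: HIT. Cache (LRU->MRU): [33 91 95]
  15. access 95: HIT. Cache (LRU->MRU): [33 91 95]
  16. access 91: HIT. Cache (LRU->MRU): [33 95 91]
  17. access 91: HIT. Cache (LRU->MRU): [33 95 91]
  18. access 91: HIT. Cache (LRU->MRU): [33 95 91]
  19. access 91: HIT. Cache (LRU->MRU): [33 95 91]
  20. access 91: HIT. Cache (LRU->MRU): [33 95 91]
  21. access 91: HIT. Cache (LRU->MRU): [33 95 91]
  22. access 91: HIT. Cache (LRU->MRU): [33 95 91]
  23. access 95: HIT. Cache (LRU->MRU): [33 91 95]
  24. access 95: HIT. Cache (LRU->MRU): [33 91 95]
  25. access 95: HIT. Cache (LRU->MRU): [33 91 95]
  26. access 95: HIT. Cache (LRU->MRU): [33 91 95]
Total: 21 hits, 5 misses, 2 evictions

Answer: 2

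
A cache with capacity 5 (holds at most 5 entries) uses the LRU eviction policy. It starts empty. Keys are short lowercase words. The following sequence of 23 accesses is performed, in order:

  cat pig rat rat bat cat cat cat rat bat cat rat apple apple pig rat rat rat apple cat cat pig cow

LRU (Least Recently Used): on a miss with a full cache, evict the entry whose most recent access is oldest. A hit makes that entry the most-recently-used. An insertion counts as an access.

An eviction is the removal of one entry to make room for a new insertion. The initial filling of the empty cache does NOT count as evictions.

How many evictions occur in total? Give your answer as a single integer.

LRU simulation (capacity=5):
  1. access cat: MISS. Cache (LRU->MRU): [cat]
  2. access pig: MISS. Cache (LRU->MRU): [cat pig]
  3. access rat: MISS. Cache (LRU->MRU): [cat pig rat]
  4. access rat: HIT. Cache (LRU->MRU): [cat pig rat]
  5. access bat: MISS. Cache (LRU->MRU): [cat pig rat bat]
  6. access cat: HIT. Cache (LRU->MRU): [pig rat bat cat]
  7. access cat: HIT. Cache (LRU->MRU): [pig rat bat cat]
  8. access cat: HIT. Cache (LRU->MRU): [pig rat bat cat]
  9. access rat: HIT. Cache (LRU->MRU): [pig bat cat rat]
  10. access bat: HIT. Cache (LRU->MRU): [pig cat rat bat]
  11. access cat: HIT. Cache (LRU->MRU): [pig rat bat cat]
  12. access rat: HIT. Cache (LRU->MRU): [pig bat cat rat]
  13. access apple: MISS. Cache (LRU->MRU): [pig bat cat rat apple]
  14. access apple: HIT. Cache (LRU->MRU): [pig bat cat rat apple]
  15. access pig: HIT. Cache (LRU->MRU): [bat cat rat apple pig]
  16. access rat: HIT. Cache (LRU->MRU): [bat cat apple pig rat]
  17. access rat: HIT. Cache (LRU->MRU): [bat cat apple pig rat]
  18. access rat: HIT. Cache (LRU->MRU): [bat cat apple pig rat]
  19. access apple: HIT. Cache (LRU->MRU): [bat cat pig rat apple]
  20. access cat: HIT. Cache (LRU->MRU): [bat pig rat apple cat]
  21. access cat: HIT. Cache (LRU->MRU): [bat pig rat apple cat]
  22. access pig: HIT. Cache (LRU->MRU): [bat rat apple cat pig]
  23. access cow: MISS, evict bat. Cache (LRU->MRU): [rat apple cat pig cow]
Total: 17 hits, 6 misses, 1 evictions

Answer: 1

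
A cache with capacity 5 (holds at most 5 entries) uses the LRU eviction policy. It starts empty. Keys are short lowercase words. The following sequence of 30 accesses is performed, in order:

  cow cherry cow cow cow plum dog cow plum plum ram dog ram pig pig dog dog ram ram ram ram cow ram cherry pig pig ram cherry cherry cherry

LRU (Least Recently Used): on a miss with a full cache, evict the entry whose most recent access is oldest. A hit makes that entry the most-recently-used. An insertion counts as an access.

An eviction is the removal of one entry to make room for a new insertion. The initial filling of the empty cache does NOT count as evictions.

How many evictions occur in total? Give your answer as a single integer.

LRU simulation (capacity=5):
  1. access cow: MISS. Cache (LRU->MRU): [cow]
  2. access cherry: MISS. Cache (LRU->MRU): [cow cherry]
  3. access cow: HIT. Cache (LRU->MRU): [cherry cow]
  4. access cow: HIT. Cache (LRU->MRU): [cherry cow]
  5. access cow: HIT. Cache (LRU->MRU): [cherry cow]
  6. access plum: MISS. Cache (LRU->MRU): [cherry cow plum]
  7. access dog: MISS. Cache (LRU->MRU): [cherry cow plum dog]
  8. access cow: HIT. Cache (LRU->MRU): [cherry plum dog cow]
  9. access plum: HIT. Cache (LRU->MRU): [cherry dog cow plum]
  10. access plum: HIT. Cache (LRU->MRU): [cherry dog cow plum]
  11. access ram: MISS. Cache (LRU->MRU): [cherry dog cow plum ram]
  12. access dog: HIT. Cache (LRU->MRU): [cherry cow plum ram dog]
  13. access ram: HIT. Cache (LRU->MRU): [cherry cow plum dog ram]
  14. access pig: MISS, evict cherry. Cache (LRU->MRU): [cow plum dog ram pig]
  15. access pig: HIT. Cache (LRU->MRU): [cow plum dog ram pig]
  16. access dog: HIT. Cache (LRU->MRU): [cow plum ram pig dog]
  17. access dog: HIT. Cache (LRU->MRU): [cow plum ram pig dog]
  18. access ram: HIT. Cache (LRU->MRU): [cow plum pig dog ram]
  19. access ram: HIT. Cache (LRU->MRU): [cow plum pig dog ram]
  20. access ram: HIT. Cache (LRU->MRU): [cow plum pig dog ram]
  21. access ram: HIT. Cache (LRU->MRU): [cow plum pig dog ram]
  22. access cow: HIT. Cache (LRU->MRU): [plum pig dog ram cow]
  23. access ram: HIT. Cache (LRU->MRU): [plum pig dog cow ram]
  24. access cherry: MISS, evict plum. Cache (LRU->MRU): [pig dog cow ram cherry]
  25. access pig: HIT. Cache (LRU->MRU): [dog cow ram cherry pig]
  26. access pig: HIT. Cache (LRU->MRU): [dog cow ram cherry pig]
  27. access ram: HIT. Cache (LRU->MRU): [dog cow cherry pig ram]
  28. access cherry: HIT. Cache (LRU->MRU): [dog cow pig ram cherry]
  29. access cherry: HIT. Cache (LRU->MRU): [dog cow pig ram cherry]
  30. access cherry: HIT. Cache (LRU->MRU): [dog cow pig ram cherry]
Total: 23 hits, 7 misses, 2 evictions

Answer: 2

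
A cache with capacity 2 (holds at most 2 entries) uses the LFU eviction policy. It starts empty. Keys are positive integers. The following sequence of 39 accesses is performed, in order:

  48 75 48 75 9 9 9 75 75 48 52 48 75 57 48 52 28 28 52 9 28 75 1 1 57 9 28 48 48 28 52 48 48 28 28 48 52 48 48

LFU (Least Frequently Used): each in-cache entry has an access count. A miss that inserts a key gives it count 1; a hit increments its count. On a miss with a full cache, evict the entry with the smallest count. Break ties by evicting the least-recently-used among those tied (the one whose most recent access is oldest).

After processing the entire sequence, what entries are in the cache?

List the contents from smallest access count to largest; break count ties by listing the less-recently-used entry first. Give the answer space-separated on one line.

Answer: 48 75

Derivation:
LFU simulation (capacity=2):
  1. access 48: MISS. Cache: [48(c=1)]
  2. access 75: MISS. Cache: [48(c=1) 75(c=1)]
  3. access 48: HIT, count now 2. Cache: [75(c=1) 48(c=2)]
  4. access 75: HIT, count now 2. Cache: [48(c=2) 75(c=2)]
  5. access 9: MISS, evict 48(c=2). Cache: [9(c=1) 75(c=2)]
  6. access 9: HIT, count now 2. Cache: [75(c=2) 9(c=2)]
  7. access 9: HIT, count now 3. Cache: [75(c=2) 9(c=3)]
  8. access 75: HIT, count now 3. Cache: [9(c=3) 75(c=3)]
  9. access 75: HIT, count now 4. Cache: [9(c=3) 75(c=4)]
  10. access 48: MISS, evict 9(c=3). Cache: [48(c=1) 75(c=4)]
  11. access 52: MISS, evict 48(c=1). Cache: [52(c=1) 75(c=4)]
  12. access 48: MISS, evict 52(c=1). Cache: [48(c=1) 75(c=4)]
  13. access 75: HIT, count now 5. Cache: [48(c=1) 75(c=5)]
  14. access 57: MISS, evict 48(c=1). Cache: [57(c=1) 75(c=5)]
  15. access 48: MISS, evict 57(c=1). Cache: [48(c=1) 75(c=5)]
  16. access 52: MISS, evict 48(c=1). Cache: [52(c=1) 75(c=5)]
  17. access 28: MISS, evict 52(c=1). Cache: [28(c=1) 75(c=5)]
  18. access 28: HIT, count now 2. Cache: [28(c=2) 75(c=5)]
  19. access 52: MISS, evict 28(c=2). Cache: [52(c=1) 75(c=5)]
  20. access 9: MISS, evict 52(c=1). Cache: [9(c=1) 75(c=5)]
  21. access 28: MISS, evict 9(c=1). Cache: [28(c=1) 75(c=5)]
  22. access 75: HIT, count now 6. Cache: [28(c=1) 75(c=6)]
  23. access 1: MISS, evict 28(c=1). Cache: [1(c=1) 75(c=6)]
  24. access 1: HIT, count now 2. Cache: [1(c=2) 75(c=6)]
  25. access 57: MISS, evict 1(c=2). Cache: [57(c=1) 75(c=6)]
  26. access 9: MISS, evict 57(c=1). Cache: [9(c=1) 75(c=6)]
  27. access 28: MISS, evict 9(c=1). Cache: [28(c=1) 75(c=6)]
  28. access 48: MISS, evict 28(c=1). Cache: [48(c=1) 75(c=6)]
  29. access 48: HIT, count now 2. Cache: [48(c=2) 75(c=6)]
  30. access 28: MISS, evict 48(c=2). Cache: [28(c=1) 75(c=6)]
  31. access 52: MISS, evict 28(c=1). Cache: [52(c=1) 75(c=6)]
  32. access 48: MISS, evict 52(c=1). Cache: [48(c=1) 75(c=6)]
  33. access 48: HIT, count now 2. Cache: [48(c=2) 75(c=6)]
  34. access 28: MISS, evict 48(c=2). Cache: [28(c=1) 75(c=6)]
  35. access 28: HIT, count now 2. Cache: [28(c=2) 75(c=6)]
  36. access 48: MISS, evict 28(c=2). Cache: [48(c=1) 75(c=6)]
  37. access 52: MISS, evict 48(c=1). Cache: [52(c=1) 75(c=6)]
  38. access 48: MISS, evict 52(c=1). Cache: [48(c=1) 75(c=6)]
  39. access 48: HIT, count now 2. Cache: [48(c=2) 75(c=6)]
Total: 14 hits, 25 misses, 23 evictions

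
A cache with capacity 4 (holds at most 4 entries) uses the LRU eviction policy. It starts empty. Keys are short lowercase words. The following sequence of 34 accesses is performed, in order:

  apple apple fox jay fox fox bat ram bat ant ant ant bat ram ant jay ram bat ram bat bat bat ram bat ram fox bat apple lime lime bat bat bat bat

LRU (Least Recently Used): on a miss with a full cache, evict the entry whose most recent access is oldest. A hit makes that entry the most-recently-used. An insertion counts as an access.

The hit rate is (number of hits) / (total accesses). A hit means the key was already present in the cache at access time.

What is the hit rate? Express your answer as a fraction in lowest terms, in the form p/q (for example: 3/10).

LRU simulation (capacity=4):
  1. access apple: MISS. Cache (LRU->MRU): [apple]
  2. access apple: HIT. Cache (LRU->MRU): [apple]
  3. access fox: MISS. Cache (LRU->MRU): [apple fox]
  4. access jay: MISS. Cache (LRU->MRU): [apple fox jay]
  5. access fox: HIT. Cache (LRU->MRU): [apple jay fox]
  6. access fox: HIT. Cache (LRU->MRU): [apple jay fox]
  7. access bat: MISS. Cache (LRU->MRU): [apple jay fox bat]
  8. access ram: MISS, evict apple. Cache (LRU->MRU): [jay fox bat ram]
  9. access bat: HIT. Cache (LRU->MRU): [jay fox ram bat]
  10. access ant: MISS, evict jay. Cache (LRU->MRU): [fox ram bat ant]
  11. access ant: HIT. Cache (LRU->MRU): [fox ram bat ant]
  12. access ant: HIT. Cache (LRU->MRU): [fox ram bat ant]
  13. access bat: HIT. Cache (LRU->MRU): [fox ram ant bat]
  14. access ram: HIT. Cache (LRU->MRU): [fox ant bat ram]
  15. access ant: HIT. Cache (LRU->MRU): [fox bat ram ant]
  16. access jay: MISS, evict fox. Cache (LRU->MRU): [bat ram ant jay]
  17. access ram: HIT. Cache (LRU->MRU): [bat ant jay ram]
  18. access bat: HIT. Cache (LRU->MRU): [ant jay ram bat]
  19. access ram: HIT. Cache (LRU->MRU): [ant jay bat ram]
  20. access bat: HIT. Cache (LRU->MRU): [ant jay ram bat]
  21. access bat: HIT. Cache (LRU->MRU): [ant jay ram bat]
  22. access bat: HIT. Cache (LRU->MRU): [ant jay ram bat]
  23. access ram: HIT. Cache (LRU->MRU): [ant jay bat ram]
  24. access bat: HIT. Cache (LRU->MRU): [ant jay ram bat]
  25. access ram: HIT. Cache (LRU->MRU): [ant jay bat ram]
  26. access fox: MISS, evict ant. Cache (LRU->MRU): [jay bat ram fox]
  27. access bat: HIT. Cache (LRU->MRU): [jay ram fox bat]
  28. access apple: MISS, evict jay. Cache (LRU->MRU): [ram fox bat apple]
  29. access lime: MISS, evict ram. Cache (LRU->MRU): [fox bat apple lime]
  30. access lime: HIT. Cache (LRU->MRU): [fox bat apple lime]
  31. access bat: HIT. Cache (LRU->MRU): [fox apple lime bat]
  32. access bat: HIT. Cache (LRU->MRU): [fox apple lime bat]
  33. access bat: HIT. Cache (LRU->MRU): [fox apple lime bat]
  34. access bat: HIT. Cache (LRU->MRU): [fox apple lime bat]
Total: 24 hits, 10 misses, 6 evictions

Hit rate = 24/34 = 12/17

Answer: 12/17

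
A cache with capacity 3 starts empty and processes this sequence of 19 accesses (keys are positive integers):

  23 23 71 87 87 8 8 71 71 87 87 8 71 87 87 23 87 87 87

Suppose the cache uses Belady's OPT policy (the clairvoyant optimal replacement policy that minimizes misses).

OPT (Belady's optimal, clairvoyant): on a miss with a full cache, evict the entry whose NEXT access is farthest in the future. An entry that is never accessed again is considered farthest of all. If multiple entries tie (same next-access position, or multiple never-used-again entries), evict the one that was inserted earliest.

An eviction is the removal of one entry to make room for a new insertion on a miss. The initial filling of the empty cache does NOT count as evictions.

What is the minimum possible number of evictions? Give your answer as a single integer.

Answer: 2

Derivation:
OPT (Belady) simulation (capacity=3):
  1. access 23: MISS. Cache: [23]
  2. access 23: HIT. Next use of 23: step 16. Cache: [23]
  3. access 71: MISS. Cache: [23 71]
  4. access 87: MISS. Cache: [23 71 87]
  5. access 87: HIT. Next use of 87: step 10. Cache: [23 71 87]
  6. access 8: MISS, evict 23 (next use: step 16). Cache: [71 87 8]
  7. access 8: HIT. Next use of 8: step 12. Cache: [71 87 8]
  8. access 71: HIT. Next use of 71: step 9. Cache: [71 87 8]
  9. access 71: HIT. Next use of 71: step 13. Cache: [71 87 8]
  10. access 87: HIT. Next use of 87: step 11. Cache: [71 87 8]
  11. access 87: HIT. Next use of 87: step 14. Cache: [71 87 8]
  12. access 8: HIT. Next use of 8: never. Cache: [71 87 8]
  13. access 71: HIT. Next use of 71: never. Cache: [71 87 8]
  14. access 87: HIT. Next use of 87: step 15. Cache: [71 87 8]
  15. access 87: HIT. Next use of 87: step 17. Cache: [71 87 8]
  16. access 23: MISS, evict 71 (next use: never). Cache: [87 8 23]
  17. access 87: HIT. Next use of 87: step 18. Cache: [87 8 23]
  18. access 87: HIT. Next use of 87: step 19. Cache: [87 8 23]
  19. access 87: HIT. Next use of 87: never. Cache: [87 8 23]
Total: 14 hits, 5 misses, 2 evictions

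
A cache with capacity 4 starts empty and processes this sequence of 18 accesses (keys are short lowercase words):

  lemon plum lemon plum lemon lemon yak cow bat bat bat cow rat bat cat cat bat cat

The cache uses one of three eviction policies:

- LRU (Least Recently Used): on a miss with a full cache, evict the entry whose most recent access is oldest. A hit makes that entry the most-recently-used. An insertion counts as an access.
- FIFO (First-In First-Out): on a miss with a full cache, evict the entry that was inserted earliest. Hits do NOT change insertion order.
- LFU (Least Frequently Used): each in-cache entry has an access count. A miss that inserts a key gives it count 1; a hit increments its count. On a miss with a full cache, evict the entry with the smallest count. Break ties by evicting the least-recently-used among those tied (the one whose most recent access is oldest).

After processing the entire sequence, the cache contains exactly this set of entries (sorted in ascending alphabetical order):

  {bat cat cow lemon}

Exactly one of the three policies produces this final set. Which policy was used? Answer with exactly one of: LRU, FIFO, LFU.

Simulating under each policy and comparing final sets:
  LRU: final set = {bat cat cow rat} -> differs
  FIFO: final set = {bat cat cow rat} -> differs
  LFU: final set = {bat cat cow lemon} -> MATCHES target
Only LFU produces the target set.

Answer: LFU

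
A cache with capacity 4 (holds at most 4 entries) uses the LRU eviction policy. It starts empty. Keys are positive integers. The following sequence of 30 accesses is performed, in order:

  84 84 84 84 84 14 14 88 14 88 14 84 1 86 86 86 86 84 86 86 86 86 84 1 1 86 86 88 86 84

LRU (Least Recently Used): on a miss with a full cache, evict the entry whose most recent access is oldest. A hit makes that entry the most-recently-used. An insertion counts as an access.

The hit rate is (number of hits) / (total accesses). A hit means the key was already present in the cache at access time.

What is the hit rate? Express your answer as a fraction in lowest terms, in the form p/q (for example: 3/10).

Answer: 4/5

Derivation:
LRU simulation (capacity=4):
  1. access 84: MISS. Cache (LRU->MRU): [84]
  2. access 84: HIT. Cache (LRU->MRU): [84]
  3. access 84: HIT. Cache (LRU->MRU): [84]
  4. access 84: HIT. Cache (LRU->MRU): [84]
  5. access 84: HIT. Cache (LRU->MRU): [84]
  6. access 14: MISS. Cache (LRU->MRU): [84 14]
  7. access 14: HIT. Cache (LRU->MRU): [84 14]
  8. access 88: MISS. Cache (LRU->MRU): [84 14 88]
  9. access 14: HIT. Cache (LRU->MRU): [84 88 14]
  10. access 88: HIT. Cache (LRU->MRU): [84 14 88]
  11. access 14: HIT. Cache (LRU->MRU): [84 88 14]
  12. access 84: HIT. Cache (LRU->MRU): [88 14 84]
  13. access 1: MISS. Cache (LRU->MRU): [88 14 84 1]
  14. access 86: MISS, evict 88. Cache (LRU->MRU): [14 84 1 86]
  15. access 86: HIT. Cache (LRU->MRU): [14 84 1 86]
  16. access 86: HIT. Cache (LRU->MRU): [14 84 1 86]
  17. access 86: HIT. Cache (LRU->MRU): [14 84 1 86]
  18. access 84: HIT. Cache (LRU->MRU): [14 1 86 84]
  19. access 86: HIT. Cache (LRU->MRU): [14 1 84 86]
  20. access 86: HIT. Cache (LRU->MRU): [14 1 84 86]
  21. access 86: HIT. Cache (LRU->MRU): [14 1 84 86]
  22. access 86: HIT. Cache (LRU->MRU): [14 1 84 86]
  23. access 84: HIT. Cache (LRU->MRU): [14 1 86 84]
  24. access 1: HIT. Cache (LRU->MRU): [14 86 84 1]
  25. access 1: HIT. Cache (LRU->MRU): [14 86 84 1]
  26. access 86: HIT. Cache (LRU->MRU): [14 84 1 86]
  27. access 86: HIT. Cache (LRU->MRU): [14 84 1 86]
  28. access 88: MISS, evict 14. Cache (LRU->MRU): [84 1 86 88]
  29. access 86: HIT. Cache (LRU->MRU): [84 1 88 86]
  30. access 84: HIT. Cache (LRU->MRU): [1 88 86 84]
Total: 24 hits, 6 misses, 2 evictions

Hit rate = 24/30 = 4/5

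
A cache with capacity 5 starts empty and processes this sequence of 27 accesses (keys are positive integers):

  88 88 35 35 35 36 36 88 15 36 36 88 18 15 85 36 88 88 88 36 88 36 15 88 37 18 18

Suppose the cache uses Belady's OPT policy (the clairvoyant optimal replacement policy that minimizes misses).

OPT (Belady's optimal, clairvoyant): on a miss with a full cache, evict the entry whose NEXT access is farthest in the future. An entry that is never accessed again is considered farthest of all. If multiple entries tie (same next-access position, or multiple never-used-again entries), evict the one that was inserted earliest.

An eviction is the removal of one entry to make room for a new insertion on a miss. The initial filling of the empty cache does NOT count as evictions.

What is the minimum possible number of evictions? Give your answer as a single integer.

Answer: 2

Derivation:
OPT (Belady) simulation (capacity=5):
  1. access 88: MISS. Cache: [88]
  2. access 88: HIT. Next use of 88: step 8. Cache: [88]
  3. access 35: MISS. Cache: [88 35]
  4. access 35: HIT. Next use of 35: step 5. Cache: [88 35]
  5. access 35: HIT. Next use of 35: never. Cache: [88 35]
  6. access 36: MISS. Cache: [88 35 36]
  7. access 36: HIT. Next use of 36: step 10. Cache: [88 35 36]
  8. access 88: HIT. Next use of 88: step 12. Cache: [88 35 36]
  9. access 15: MISS. Cache: [88 35 36 15]
  10. access 36: HIT. Next use of 36: step 11. Cache: [88 35 36 15]
  11. access 36: HIT. Next use of 36: step 16. Cache: [88 35 36 15]
  12. access 88: HIT. Next use of 88: step 17. Cache: [88 35 36 15]
  13. access 18: MISS. Cache: [88 35 36 15 18]
  14. access 15: HIT. Next use of 15: step 23. Cache: [88 35 36 15 18]
  15. access 85: MISS, evict 35 (next use: never). Cache: [88 36 15 18 85]
  16. access 36: HIT. Next use of 36: step 20. Cache: [88 36 15 18 85]
  17. access 88: HIT. Next use of 88: step 18. Cache: [88 36 15 18 85]
  18. access 88: HIT. Next use of 88: step 19. Cache: [88 36 15 18 85]
  19. access 88: HIT. Next use of 88: step 21. Cache: [88 36 15 18 85]
  20. access 36: HIT. Next use of 36: step 22. Cache: [88 36 15 18 85]
  21. access 88: HIT. Next use of 88: step 24. Cache: [88 36 15 18 85]
  22. access 36: HIT. Next use of 36: never. Cache: [88 36 15 18 85]
  23. access 15: HIT. Next use of 15: never. Cache: [88 36 15 18 85]
  24. access 88: HIT. Next use of 88: never. Cache: [88 36 15 18 85]
  25. access 37: MISS, evict 88 (next use: never). Cache: [36 15 18 85 37]
  26. access 18: HIT. Next use of 18: step 27. Cache: [36 15 18 85 37]
  27. access 18: HIT. Next use of 18: never. Cache: [36 15 18 85 37]
Total: 20 hits, 7 misses, 2 evictions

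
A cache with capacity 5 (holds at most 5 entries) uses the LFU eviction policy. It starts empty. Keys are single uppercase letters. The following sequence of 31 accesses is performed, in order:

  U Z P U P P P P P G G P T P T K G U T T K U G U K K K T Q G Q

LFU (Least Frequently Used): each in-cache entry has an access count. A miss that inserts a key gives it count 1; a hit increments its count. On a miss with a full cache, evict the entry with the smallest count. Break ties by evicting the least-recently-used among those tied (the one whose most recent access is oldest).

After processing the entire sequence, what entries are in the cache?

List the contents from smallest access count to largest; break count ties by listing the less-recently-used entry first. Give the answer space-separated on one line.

LFU simulation (capacity=5):
  1. access U: MISS. Cache: [U(c=1)]
  2. access Z: MISS. Cache: [U(c=1) Z(c=1)]
  3. access P: MISS. Cache: [U(c=1) Z(c=1) P(c=1)]
  4. access U: HIT, count now 2. Cache: [Z(c=1) P(c=1) U(c=2)]
  5. access P: HIT, count now 2. Cache: [Z(c=1) U(c=2) P(c=2)]
  6. access P: HIT, count now 3. Cache: [Z(c=1) U(c=2) P(c=3)]
  7. access P: HIT, count now 4. Cache: [Z(c=1) U(c=2) P(c=4)]
  8. access P: HIT, count now 5. Cache: [Z(c=1) U(c=2) P(c=5)]
  9. access P: HIT, count now 6. Cache: [Z(c=1) U(c=2) P(c=6)]
  10. access G: MISS. Cache: [Z(c=1) G(c=1) U(c=2) P(c=6)]
  11. access G: HIT, count now 2. Cache: [Z(c=1) U(c=2) G(c=2) P(c=6)]
  12. access P: HIT, count now 7. Cache: [Z(c=1) U(c=2) G(c=2) P(c=7)]
  13. access T: MISS. Cache: [Z(c=1) T(c=1) U(c=2) G(c=2) P(c=7)]
  14. access P: HIT, count now 8. Cache: [Z(c=1) T(c=1) U(c=2) G(c=2) P(c=8)]
  15. access T: HIT, count now 2. Cache: [Z(c=1) U(c=2) G(c=2) T(c=2) P(c=8)]
  16. access K: MISS, evict Z(c=1). Cache: [K(c=1) U(c=2) G(c=2) T(c=2) P(c=8)]
  17. access G: HIT, count now 3. Cache: [K(c=1) U(c=2) T(c=2) G(c=3) P(c=8)]
  18. access U: HIT, count now 3. Cache: [K(c=1) T(c=2) G(c=3) U(c=3) P(c=8)]
  19. access T: HIT, count now 3. Cache: [K(c=1) G(c=3) U(c=3) T(c=3) P(c=8)]
  20. access T: HIT, count now 4. Cache: [K(c=1) G(c=3) U(c=3) T(c=4) P(c=8)]
  21. access K: HIT, count now 2. Cache: [K(c=2) G(c=3) U(c=3) T(c=4) P(c=8)]
  22. access U: HIT, count now 4. Cache: [K(c=2) G(c=3) T(c=4) U(c=4) P(c=8)]
  23. access G: HIT, count now 4. Cache: [K(c=2) T(c=4) U(c=4) G(c=4) P(c=8)]
  24. access U: HIT, count now 5. Cache: [K(c=2) T(c=4) G(c=4) U(c=5) P(c=8)]
  25. access K: HIT, count now 3. Cache: [K(c=3) T(c=4) G(c=4) U(c=5) P(c=8)]
  26. access K: HIT, count now 4. Cache: [T(c=4) G(c=4) K(c=4) U(c=5) P(c=8)]
  27. access K: HIT, count now 5. Cache: [T(c=4) G(c=4) U(c=5) K(c=5) P(c=8)]
  28. access T: HIT, count now 5. Cache: [G(c=4) U(c=5) K(c=5) T(c=5) P(c=8)]
  29. access Q: MISS, evict G(c=4). Cache: [Q(c=1) U(c=5) K(c=5) T(c=5) P(c=8)]
  30. access G: MISS, evict Q(c=1). Cache: [G(c=1) U(c=5) K(c=5) T(c=5) P(c=8)]
  31. access Q: MISS, evict G(c=1). Cache: [Q(c=1) U(c=5) K(c=5) T(c=5) P(c=8)]
Total: 22 hits, 9 misses, 4 evictions

Answer: Q U K T P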